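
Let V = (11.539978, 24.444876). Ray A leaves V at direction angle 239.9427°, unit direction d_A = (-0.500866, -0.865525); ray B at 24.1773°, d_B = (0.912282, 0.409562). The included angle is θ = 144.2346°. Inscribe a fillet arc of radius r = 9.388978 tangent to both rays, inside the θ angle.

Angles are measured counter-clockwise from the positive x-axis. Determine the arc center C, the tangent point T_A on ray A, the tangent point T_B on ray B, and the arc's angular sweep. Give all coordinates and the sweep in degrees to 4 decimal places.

bisector direction at 312.0600° = (0.669908,-0.742444)
center distance |VC| = r/sin(θ/2) = 9.388978/sin(72.1173°) = 9.865614
C = V + |VC|·bis = (18.1490,17.1202)
T_A = V + ((C−V)·d_A)·d_A = V + 3.0294·d_A = (10.0226,21.8228)
T_B = V + ((C−V)·d_B)·d_B = V + 3.0294·d_B = (14.3037,25.6856)
sweep = 180° − θ = 35.7654°

center=(18.1490,17.1202) T_A=(10.0226,21.8228) T_B=(14.3037,25.6856) sweep=35.7654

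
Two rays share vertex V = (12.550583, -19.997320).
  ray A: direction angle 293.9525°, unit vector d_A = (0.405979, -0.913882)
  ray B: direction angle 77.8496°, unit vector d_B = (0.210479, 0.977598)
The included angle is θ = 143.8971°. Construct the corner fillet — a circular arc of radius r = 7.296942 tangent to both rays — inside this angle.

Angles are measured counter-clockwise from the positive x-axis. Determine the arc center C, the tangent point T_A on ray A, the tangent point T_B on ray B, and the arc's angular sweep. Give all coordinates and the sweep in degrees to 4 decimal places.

bisector direction at 5.9010° = (0.994701,0.102811)
center distance |VC| = r/sin(θ/2) = 7.296942/sin(71.9485°) = 7.674701
C = V + |VC|·bis = (20.1846,-19.2083)
T_A = V + ((C−V)·d_A)·d_A = V + 2.3782·d_A = (13.5161,-22.1707)
T_B = V + ((C−V)·d_B)·d_B = V + 2.3782·d_B = (13.0511,-17.6724)
sweep = 180° − θ = 36.1029°

center=(20.1846,-19.2083) T_A=(13.5161,-22.1707) T_B=(13.0511,-17.6724) sweep=36.1029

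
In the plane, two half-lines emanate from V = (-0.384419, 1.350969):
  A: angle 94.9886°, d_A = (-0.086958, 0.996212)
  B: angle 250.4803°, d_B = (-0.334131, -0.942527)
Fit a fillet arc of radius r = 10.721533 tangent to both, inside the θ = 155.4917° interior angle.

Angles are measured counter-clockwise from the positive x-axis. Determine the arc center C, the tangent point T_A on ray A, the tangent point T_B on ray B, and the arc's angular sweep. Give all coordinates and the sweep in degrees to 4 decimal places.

bisector direction at 172.7345° = (-0.991971,0.126468)
center distance |VC| = r/sin(θ/2) = 10.721533/sin(77.7459°) = 10.971511
C = V + |VC|·bis = (-11.2678,2.7385)
T_A = V + ((C−V)·d_A)·d_A = V + 2.3287·d_A = (-0.5869,3.6708)
T_B = V + ((C−V)·d_B)·d_B = V + 2.3287·d_B = (-1.1625,-0.8439)
sweep = 180° − θ = 24.5083°

center=(-11.2678,2.7385) T_A=(-0.5869,3.6708) T_B=(-1.1625,-0.8439) sweep=24.5083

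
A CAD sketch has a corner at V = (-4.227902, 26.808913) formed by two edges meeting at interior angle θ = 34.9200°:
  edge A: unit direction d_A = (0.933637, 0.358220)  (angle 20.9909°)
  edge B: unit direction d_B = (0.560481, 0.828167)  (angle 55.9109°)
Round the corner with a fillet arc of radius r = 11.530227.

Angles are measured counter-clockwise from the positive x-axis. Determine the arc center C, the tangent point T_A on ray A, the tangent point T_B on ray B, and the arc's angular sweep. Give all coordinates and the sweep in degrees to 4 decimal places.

bisector direction at 38.4509° = (0.783141,0.621844)
center distance |VC| = r/sin(θ/2) = 11.530227/sin(17.4600°) = 38.428978
C = V + |VC|·bis = (25.8674,50.7057)
T_A = V + ((C−V)·d_A)·d_A = V + 36.6584·d_A = (29.9978,39.9407)
T_B = V + ((C−V)·d_B)·d_B = V + 36.6584·d_B = (16.3185,57.1682)
sweep = 180° − θ = 145.0800°

center=(25.8674,50.7057) T_A=(29.9978,39.9407) T_B=(16.3185,57.1682) sweep=145.0800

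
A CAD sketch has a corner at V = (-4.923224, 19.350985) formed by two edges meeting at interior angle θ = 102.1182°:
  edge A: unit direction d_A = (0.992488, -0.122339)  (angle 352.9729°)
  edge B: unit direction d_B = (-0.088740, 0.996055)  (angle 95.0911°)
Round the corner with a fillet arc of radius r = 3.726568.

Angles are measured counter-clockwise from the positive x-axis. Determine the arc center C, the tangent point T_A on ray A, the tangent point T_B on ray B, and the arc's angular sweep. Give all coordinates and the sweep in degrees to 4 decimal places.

bisector direction at 44.0320° = (0.718952,0.695060)
center distance |VC| = r/sin(θ/2) = 3.726568/sin(51.0591°) = 4.791198
C = V + |VC|·bis = (-1.4786,22.6812)
T_A = V + ((C−V)·d_A)·d_A = V + 3.0114·d_A = (-1.9345,18.9826)
T_B = V + ((C−V)·d_B)·d_B = V + 3.0114·d_B = (-5.1905,22.3505)
sweep = 180° − θ = 77.8818°

center=(-1.4786,22.6812) T_A=(-1.9345,18.9826) T_B=(-5.1905,22.3505) sweep=77.8818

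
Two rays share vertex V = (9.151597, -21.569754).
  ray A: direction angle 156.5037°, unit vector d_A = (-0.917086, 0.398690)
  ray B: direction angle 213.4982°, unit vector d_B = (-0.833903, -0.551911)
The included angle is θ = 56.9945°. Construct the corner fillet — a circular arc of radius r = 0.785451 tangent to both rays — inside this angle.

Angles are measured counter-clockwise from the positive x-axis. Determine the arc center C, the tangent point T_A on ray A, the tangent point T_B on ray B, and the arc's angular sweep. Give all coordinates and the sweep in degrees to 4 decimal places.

bisector direction at 185.0010° = (-0.996193,-0.087172)
center distance |VC| = r/sin(θ/2) = 0.785451/sin(28.4973°) = 1.646245
C = V + |VC|·bis = (7.5116,-21.7133)
T_A = V + ((C−V)·d_A)·d_A = V + 1.4468·d_A = (7.8248,-20.9929)
T_B = V + ((C−V)·d_B)·d_B = V + 1.4468·d_B = (7.9451,-22.3683)
sweep = 180° − θ = 123.0055°

center=(7.5116,-21.7133) T_A=(7.8248,-20.9929) T_B=(7.9451,-22.3683) sweep=123.0055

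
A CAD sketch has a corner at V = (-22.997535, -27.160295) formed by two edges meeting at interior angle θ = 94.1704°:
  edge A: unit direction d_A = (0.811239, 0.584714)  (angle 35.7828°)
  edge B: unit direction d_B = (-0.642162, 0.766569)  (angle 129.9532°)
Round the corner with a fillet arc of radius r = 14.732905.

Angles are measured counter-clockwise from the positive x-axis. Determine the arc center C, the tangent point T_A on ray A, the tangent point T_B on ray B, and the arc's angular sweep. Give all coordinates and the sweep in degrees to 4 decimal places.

bisector direction at 82.8680° = (0.124156,0.992263)
center distance |VC| = r/sin(θ/2) = 14.732905/sin(47.0852°) = 20.116832
C = V + |VC|·bis = (-20.4999,-7.1991)
T_A = V + ((C−V)·d_A)·d_A = V + 13.6978·d_A = (-11.8854,-19.1510)
T_B = V + ((C−V)·d_B)·d_B = V + 13.6978·d_B = (-31.7937,-16.6600)
sweep = 180° − θ = 85.8296°

center=(-20.4999,-7.1991) T_A=(-11.8854,-19.1510) T_B=(-31.7937,-16.6600) sweep=85.8296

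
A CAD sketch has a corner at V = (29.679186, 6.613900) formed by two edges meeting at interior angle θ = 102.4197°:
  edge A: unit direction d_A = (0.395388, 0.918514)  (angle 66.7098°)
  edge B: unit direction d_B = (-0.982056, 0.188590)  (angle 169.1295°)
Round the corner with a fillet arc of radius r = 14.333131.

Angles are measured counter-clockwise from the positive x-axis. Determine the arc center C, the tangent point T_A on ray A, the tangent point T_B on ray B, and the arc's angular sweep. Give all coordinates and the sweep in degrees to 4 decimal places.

center=(21.0689,22.8624) T_A=(34.2341,17.1953) T_B=(18.3658,8.7865) sweep=77.5803

bisector direction at 117.9197° = (-0.468233,0.883605)
center distance |VC| = r/sin(θ/2) = 14.333131/sin(51.2099°) = 18.388877
C = V + |VC|·bis = (21.0689,22.8624)
T_A = V + ((C−V)·d_A)·d_A = V + 11.5201·d_A = (34.2341,17.1953)
T_B = V + ((C−V)·d_B)·d_B = V + 11.5201·d_B = (18.3658,8.7865)
sweep = 180° − θ = 77.5803°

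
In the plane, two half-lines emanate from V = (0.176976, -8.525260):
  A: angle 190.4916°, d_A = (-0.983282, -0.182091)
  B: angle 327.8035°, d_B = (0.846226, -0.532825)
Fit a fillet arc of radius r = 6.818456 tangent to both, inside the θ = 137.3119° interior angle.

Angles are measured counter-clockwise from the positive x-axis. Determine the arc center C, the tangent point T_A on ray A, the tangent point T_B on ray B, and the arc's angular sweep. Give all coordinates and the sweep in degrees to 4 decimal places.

center=(-1.2013,-15.7149) T_A=(-2.4429,-9.0104) T_B=(2.4317,-9.9449) sweep=42.6881

bisector direction at 259.1475° = (-0.188280,-0.982115)
center distance |VC| = r/sin(θ/2) = 6.818456/sin(68.6560°) = 7.320561
C = V + |VC|·bis = (-1.2013,-15.7149)
T_A = V + ((C−V)·d_A)·d_A = V + 2.6644·d_A = (-2.4429,-9.0104)
T_B = V + ((C−V)·d_B)·d_B = V + 2.6644·d_B = (2.4317,-9.9449)
sweep = 180° − θ = 42.6881°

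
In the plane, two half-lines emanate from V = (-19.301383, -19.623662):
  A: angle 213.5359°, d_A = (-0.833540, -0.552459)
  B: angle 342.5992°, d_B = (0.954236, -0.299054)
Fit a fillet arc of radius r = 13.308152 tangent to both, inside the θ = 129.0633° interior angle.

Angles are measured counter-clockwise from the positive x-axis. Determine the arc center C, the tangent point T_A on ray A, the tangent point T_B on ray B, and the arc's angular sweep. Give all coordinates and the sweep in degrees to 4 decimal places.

center=(-17.2327,-34.2184) T_A=(-24.5849,-23.1255) T_B=(-13.2528,-21.5193) sweep=50.9367

bisector direction at 278.0675° = (0.140341,-0.990103)
center distance |VC| = r/sin(θ/2) = 13.308152/sin(64.5316°) = 14.740600
C = V + |VC|·bis = (-17.2327,-34.2184)
T_A = V + ((C−V)·d_A)·d_A = V + 6.3386·d_A = (-24.5849,-23.1255)
T_B = V + ((C−V)·d_B)·d_B = V + 6.3386·d_B = (-13.2528,-21.5193)
sweep = 180° − θ = 50.9367°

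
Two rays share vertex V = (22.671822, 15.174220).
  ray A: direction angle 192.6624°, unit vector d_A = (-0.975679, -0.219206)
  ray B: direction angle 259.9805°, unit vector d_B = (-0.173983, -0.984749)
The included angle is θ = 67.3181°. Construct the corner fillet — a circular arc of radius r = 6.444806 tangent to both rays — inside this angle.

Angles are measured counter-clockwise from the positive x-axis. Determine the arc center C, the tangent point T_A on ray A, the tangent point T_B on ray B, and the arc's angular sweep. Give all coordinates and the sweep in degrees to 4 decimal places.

bisector direction at 226.3214° = (-0.690612,-0.723226)
center distance |VC| = r/sin(θ/2) = 6.444806/sin(33.6591°) = 11.627983
C = V + |VC|·bis = (14.6414,6.7646)
T_A = V + ((C−V)·d_A)·d_A = V + 9.6786·d_A = (13.2287,13.0526)
T_B = V + ((C−V)·d_B)·d_B = V + 9.6786·d_B = (20.9879,5.6433)
sweep = 180° − θ = 112.6819°

center=(14.6414,6.7646) T_A=(13.2287,13.0526) T_B=(20.9879,5.6433) sweep=112.6819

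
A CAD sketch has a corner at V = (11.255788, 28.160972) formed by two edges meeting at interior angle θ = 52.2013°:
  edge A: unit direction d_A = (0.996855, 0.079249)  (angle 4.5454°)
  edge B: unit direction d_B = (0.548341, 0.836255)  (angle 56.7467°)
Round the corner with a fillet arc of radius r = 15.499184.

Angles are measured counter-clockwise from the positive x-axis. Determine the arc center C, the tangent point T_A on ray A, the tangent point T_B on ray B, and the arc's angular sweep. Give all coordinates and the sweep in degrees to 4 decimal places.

bisector direction at 30.6460° = (0.860333,0.509733)
center distance |VC| = r/sin(θ/2) = 15.499184/sin(26.1007°) = 35.229473
C = V + |VC|·bis = (41.5649,46.1186)
T_A = V + ((C−V)·d_A)·d_A = V + 31.6369·d_A = (42.7931,30.6682)
T_B = V + ((C−V)·d_B)·d_B = V + 31.6369·d_B = (28.6036,54.6174)
sweep = 180° − θ = 127.7987°

center=(41.5649,46.1186) T_A=(42.7931,30.6682) T_B=(28.6036,54.6174) sweep=127.7987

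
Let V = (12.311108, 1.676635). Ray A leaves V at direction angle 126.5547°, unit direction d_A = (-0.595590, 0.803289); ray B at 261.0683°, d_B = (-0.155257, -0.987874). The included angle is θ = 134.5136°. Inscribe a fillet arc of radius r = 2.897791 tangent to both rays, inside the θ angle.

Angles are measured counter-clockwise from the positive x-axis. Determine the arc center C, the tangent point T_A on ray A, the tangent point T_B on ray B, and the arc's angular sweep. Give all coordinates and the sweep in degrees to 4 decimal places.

bisector direction at 193.8115° = (-0.971086,-0.238728)
center distance |VC| = r/sin(θ/2) = 2.897791/sin(67.2568°) = 3.142099
C = V + |VC|·bis = (9.2599,0.9265)
T_A = V + ((C−V)·d_A)·d_A = V + 1.2147·d_A = (11.5876,2.6524)
T_B = V + ((C−V)·d_B)·d_B = V + 1.2147·d_B = (12.1225,0.4766)
sweep = 180° − θ = 45.4864°

center=(9.2599,0.9265) T_A=(11.5876,2.6524) T_B=(12.1225,0.4766) sweep=45.4864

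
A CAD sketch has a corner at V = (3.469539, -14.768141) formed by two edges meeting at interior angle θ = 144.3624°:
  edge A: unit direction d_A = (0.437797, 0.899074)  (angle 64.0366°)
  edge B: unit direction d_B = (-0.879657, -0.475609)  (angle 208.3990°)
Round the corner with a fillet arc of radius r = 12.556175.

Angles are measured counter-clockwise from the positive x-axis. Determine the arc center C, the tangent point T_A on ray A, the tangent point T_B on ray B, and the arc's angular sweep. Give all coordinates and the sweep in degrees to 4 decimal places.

center=(-6.0525,-5.6425) T_A=(5.2364,-11.1396) T_B=(-0.0807,-16.6876) sweep=35.6376

bisector direction at 136.2178° = (-0.721975,0.691919)
center distance |VC| = r/sin(θ/2) = 12.556175/sin(72.1812°) = 13.188857
C = V + |VC|·bis = (-6.0525,-5.6425)
T_A = V + ((C−V)·d_A)·d_A = V + 4.0359·d_A = (5.2364,-11.1396)
T_B = V + ((C−V)·d_B)·d_B = V + 4.0359·d_B = (-0.0807,-16.6876)
sweep = 180° − θ = 35.6376°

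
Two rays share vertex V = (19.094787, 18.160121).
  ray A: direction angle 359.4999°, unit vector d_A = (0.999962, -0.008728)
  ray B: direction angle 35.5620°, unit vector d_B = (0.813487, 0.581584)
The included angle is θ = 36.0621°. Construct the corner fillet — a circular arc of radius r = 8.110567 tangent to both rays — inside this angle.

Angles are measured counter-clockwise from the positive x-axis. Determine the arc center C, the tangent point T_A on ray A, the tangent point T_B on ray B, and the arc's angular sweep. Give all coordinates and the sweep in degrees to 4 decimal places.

center=(44.0804,26.0529) T_A=(44.0096,17.9426) T_B=(39.3635,32.6507) sweep=143.9379

bisector direction at 17.5310° = (0.953554,0.301221)
center distance |VC| = r/sin(θ/2) = 8.110567/sin(18.0311°) = 26.202647
C = V + |VC|·bis = (44.0804,26.0529)
T_A = V + ((C−V)·d_A)·d_A = V + 24.9158·d_A = (44.0096,17.9426)
T_B = V + ((C−V)·d_B)·d_B = V + 24.9158·d_B = (39.3635,32.6507)
sweep = 180° − θ = 143.9379°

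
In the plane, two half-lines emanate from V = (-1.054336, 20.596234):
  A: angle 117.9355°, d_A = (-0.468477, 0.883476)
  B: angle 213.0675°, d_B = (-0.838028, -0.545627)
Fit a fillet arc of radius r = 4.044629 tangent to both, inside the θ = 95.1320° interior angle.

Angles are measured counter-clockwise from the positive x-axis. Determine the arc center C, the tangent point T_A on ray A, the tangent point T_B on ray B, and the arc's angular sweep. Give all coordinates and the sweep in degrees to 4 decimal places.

center=(-6.3599,21.9682) T_A=(-2.7866,23.8630) T_B=(-4.1531,18.5787) sweep=84.8680

bisector direction at 165.5015° = (-0.968154,0.250355)
center distance |VC| = r/sin(θ/2) = 4.044629/sin(47.5660°) = 5.480118
C = V + |VC|·bis = (-6.3599,21.9682)
T_A = V + ((C−V)·d_A)·d_A = V + 3.6977·d_A = (-2.7866,23.8630)
T_B = V + ((C−V)·d_B)·d_B = V + 3.6977·d_B = (-4.1531,18.5787)
sweep = 180° − θ = 84.8680°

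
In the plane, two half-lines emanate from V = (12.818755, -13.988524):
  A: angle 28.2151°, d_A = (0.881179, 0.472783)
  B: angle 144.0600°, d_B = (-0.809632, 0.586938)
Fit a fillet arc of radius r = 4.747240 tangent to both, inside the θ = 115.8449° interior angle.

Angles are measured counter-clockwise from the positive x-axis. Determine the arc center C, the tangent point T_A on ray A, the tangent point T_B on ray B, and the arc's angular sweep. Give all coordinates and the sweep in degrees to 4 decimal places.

center=(13.1962,-8.3987) T_A=(15.4406,-12.5818) T_B=(10.4098,-12.2422) sweep=64.1551

bisector direction at 86.1376° = (0.067361,0.997729)
center distance |VC| = r/sin(θ/2) = 4.747240/sin(57.9224°) = 5.602586
C = V + |VC|·bis = (13.1962,-8.3987)
T_A = V + ((C−V)·d_A)·d_A = V + 2.9753·d_A = (15.4406,-12.5818)
T_B = V + ((C−V)·d_B)·d_B = V + 2.9753·d_B = (10.4098,-12.2422)
sweep = 180° − θ = 64.1551°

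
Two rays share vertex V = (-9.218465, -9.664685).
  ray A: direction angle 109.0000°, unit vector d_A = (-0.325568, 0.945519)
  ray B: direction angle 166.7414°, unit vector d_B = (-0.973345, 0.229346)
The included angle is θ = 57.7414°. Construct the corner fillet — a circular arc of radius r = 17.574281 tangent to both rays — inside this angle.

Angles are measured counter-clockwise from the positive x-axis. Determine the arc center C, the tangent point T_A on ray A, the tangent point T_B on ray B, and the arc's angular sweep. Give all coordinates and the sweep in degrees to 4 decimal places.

bisector direction at 137.8707° = (-0.741633,0.670806)
center distance |VC| = r/sin(θ/2) = 17.574281/sin(28.8707°) = 36.398137
C = V + |VC|·bis = (-36.2125,14.7514)
T_A = V + ((C−V)·d_A)·d_A = V + 31.8743·d_A = (-19.5957,20.4730)
T_B = V + ((C−V)·d_B)·d_B = V + 31.8743·d_B = (-40.2431,-2.3544)
sweep = 180° − θ = 122.2586°

center=(-36.2125,14.7514) T_A=(-19.5957,20.4730) T_B=(-40.2431,-2.3544) sweep=122.2586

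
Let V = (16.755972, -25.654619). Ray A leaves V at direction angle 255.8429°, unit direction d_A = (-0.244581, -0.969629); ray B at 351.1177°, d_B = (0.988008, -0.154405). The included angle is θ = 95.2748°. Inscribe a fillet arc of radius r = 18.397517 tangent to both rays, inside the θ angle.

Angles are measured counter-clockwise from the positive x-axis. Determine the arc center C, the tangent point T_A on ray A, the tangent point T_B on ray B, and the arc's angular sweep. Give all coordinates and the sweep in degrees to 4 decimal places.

bisector direction at 303.4803° = (0.551650,-0.834076)
center distance |VC| = r/sin(θ/2) = 18.397517/sin(47.6374°) = 24.898678
C = V + |VC|·bis = (30.4913,-46.4220)
T_A = V + ((C−V)·d_A)·d_A = V + 16.7772·d_A = (12.6526,-41.9223)
T_B = V + ((C−V)·d_B)·d_B = V + 16.7772·d_B = (33.3320,-28.2451)
sweep = 180° − θ = 84.7252°

center=(30.4913,-46.4220) T_A=(12.6526,-41.9223) T_B=(33.3320,-28.2451) sweep=84.7252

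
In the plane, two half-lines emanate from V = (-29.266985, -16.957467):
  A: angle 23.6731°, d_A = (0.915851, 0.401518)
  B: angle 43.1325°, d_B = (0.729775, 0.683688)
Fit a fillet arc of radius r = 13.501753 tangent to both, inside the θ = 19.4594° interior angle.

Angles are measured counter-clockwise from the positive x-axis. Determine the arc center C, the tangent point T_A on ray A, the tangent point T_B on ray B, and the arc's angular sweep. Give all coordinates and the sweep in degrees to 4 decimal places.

center=(37.4284,27.0247) T_A=(42.8496,14.6591) T_B=(28.1974,36.8780) sweep=160.5406

bisector direction at 33.4028° = (0.834821,0.550522)
center distance |VC| = r/sin(θ/2) = 13.501753/sin(9.7297°) = 79.891884
C = V + |VC|·bis = (37.4284,27.0247)
T_A = V + ((C−V)·d_A)·d_A = V + 78.7427·d_A = (42.8496,14.6591)
T_B = V + ((C−V)·d_B)·d_B = V + 78.7427·d_B = (28.1974,36.8780)
sweep = 180° − θ = 160.5406°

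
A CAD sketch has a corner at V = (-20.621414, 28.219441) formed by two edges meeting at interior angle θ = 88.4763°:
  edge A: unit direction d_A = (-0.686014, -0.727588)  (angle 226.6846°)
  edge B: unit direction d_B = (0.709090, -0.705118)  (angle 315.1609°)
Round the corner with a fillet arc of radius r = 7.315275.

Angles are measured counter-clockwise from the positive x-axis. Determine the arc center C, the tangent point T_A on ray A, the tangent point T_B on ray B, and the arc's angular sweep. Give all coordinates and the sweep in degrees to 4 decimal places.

center=(-20.4525,17.7351) T_A=(-25.7751,22.7535) T_B=(-15.2944,22.9223) sweep=91.5237

bisector direction at 270.9227° = (0.016104,-0.999870)
center distance |VC| = r/sin(θ/2) = 7.315275/sin(44.2381°) = 10.485710
C = V + |VC|·bis = (-20.4525,17.7351)
T_A = V + ((C−V)·d_A)·d_A = V + 7.5124·d_A = (-25.7751,22.7535)
T_B = V + ((C−V)·d_B)·d_B = V + 7.5124·d_B = (-15.2944,22.9223)
sweep = 180° − θ = 91.5237°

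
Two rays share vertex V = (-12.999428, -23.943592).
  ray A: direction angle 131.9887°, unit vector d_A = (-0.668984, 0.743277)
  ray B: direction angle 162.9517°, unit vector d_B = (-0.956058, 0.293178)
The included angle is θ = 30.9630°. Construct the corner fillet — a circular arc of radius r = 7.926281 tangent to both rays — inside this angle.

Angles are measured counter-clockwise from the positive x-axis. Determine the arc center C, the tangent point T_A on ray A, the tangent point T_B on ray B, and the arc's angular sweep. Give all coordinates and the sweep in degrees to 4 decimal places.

bisector direction at 147.4702° = (-0.843112,0.537738)
center distance |VC| = r/sin(θ/2) = 7.926281/sin(15.4815°) = 29.694540
C = V + |VC|·bis = (-38.0352,-7.9757)
T_A = V + ((C−V)·d_A)·d_A = V + 28.6171·d_A = (-32.1438,-2.6731)
T_B = V + ((C−V)·d_B)·d_B = V + 28.6171·d_B = (-40.3591,-15.5537)
sweep = 180° − θ = 149.0370°

center=(-38.0352,-7.9757) T_A=(-32.1438,-2.6731) T_B=(-40.3591,-15.5537) sweep=149.0370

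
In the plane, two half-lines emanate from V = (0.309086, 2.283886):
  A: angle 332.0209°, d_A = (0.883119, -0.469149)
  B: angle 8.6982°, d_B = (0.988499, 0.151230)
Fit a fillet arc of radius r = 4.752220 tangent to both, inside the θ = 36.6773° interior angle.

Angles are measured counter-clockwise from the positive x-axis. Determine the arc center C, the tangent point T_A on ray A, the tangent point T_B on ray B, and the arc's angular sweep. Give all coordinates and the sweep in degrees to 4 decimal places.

bisector direction at 350.3596° = (0.985878,-0.167465)
center distance |VC| = r/sin(θ/2) = 4.752220/sin(18.3387°) = 15.104018
C = V + |VC|·bis = (15.1998,-0.2455)
T_A = V + ((C−V)·d_A)·d_A = V + 14.3369·d_A = (12.9703,-4.4423)
T_B = V + ((C−V)·d_B)·d_B = V + 14.3369·d_B = (14.4811,4.4521)
sweep = 180° − θ = 143.3227°

center=(15.1998,-0.2455) T_A=(12.9703,-4.4423) T_B=(14.4811,4.4521) sweep=143.3227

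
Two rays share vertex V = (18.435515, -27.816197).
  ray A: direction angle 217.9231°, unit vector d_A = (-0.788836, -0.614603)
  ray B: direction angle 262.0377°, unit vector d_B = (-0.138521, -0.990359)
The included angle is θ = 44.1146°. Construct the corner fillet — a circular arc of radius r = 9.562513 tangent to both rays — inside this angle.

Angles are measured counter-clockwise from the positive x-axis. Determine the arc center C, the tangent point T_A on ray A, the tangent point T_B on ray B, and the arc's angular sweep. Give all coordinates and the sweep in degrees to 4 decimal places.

bisector direction at 239.9804° = (-0.500296,-0.865854)
center distance |VC| = r/sin(θ/2) = 9.562513/sin(22.0573°) = 25.463797
C = V + |VC|·bis = (5.6961,-49.8641)
T_A = V + ((C−V)·d_A)·d_A = V + 23.6001·d_A = (-0.1811,-42.3209)
T_B = V + ((C−V)·d_B)·d_B = V + 23.6001·d_B = (15.1664,-51.1887)
sweep = 180° − θ = 135.8854°

center=(5.6961,-49.8641) T_A=(-0.1811,-42.3209) T_B=(15.1664,-51.1887) sweep=135.8854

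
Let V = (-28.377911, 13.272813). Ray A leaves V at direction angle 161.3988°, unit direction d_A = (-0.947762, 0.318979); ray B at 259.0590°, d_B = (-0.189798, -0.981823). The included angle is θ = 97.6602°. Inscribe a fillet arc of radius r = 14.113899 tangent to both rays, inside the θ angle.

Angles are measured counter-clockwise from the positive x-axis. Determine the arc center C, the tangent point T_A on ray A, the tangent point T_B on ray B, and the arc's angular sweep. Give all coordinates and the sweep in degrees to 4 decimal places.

center=(-44.5779,3.8333) T_A=(-40.0758,17.2099) T_B=(-30.7205,1.1545) sweep=82.3398

bisector direction at 210.2289° = (-0.864021,-0.503456)
center distance |VC| = r/sin(θ/2) = 14.113899/sin(48.8301°) = 18.749513
C = V + |VC|·bis = (-44.5779,3.8333)
T_A = V + ((C−V)·d_A)·d_A = V + 12.3427·d_A = (-40.0758,17.2099)
T_B = V + ((C−V)·d_B)·d_B = V + 12.3427·d_B = (-30.7205,1.1545)
sweep = 180° − θ = 82.3398°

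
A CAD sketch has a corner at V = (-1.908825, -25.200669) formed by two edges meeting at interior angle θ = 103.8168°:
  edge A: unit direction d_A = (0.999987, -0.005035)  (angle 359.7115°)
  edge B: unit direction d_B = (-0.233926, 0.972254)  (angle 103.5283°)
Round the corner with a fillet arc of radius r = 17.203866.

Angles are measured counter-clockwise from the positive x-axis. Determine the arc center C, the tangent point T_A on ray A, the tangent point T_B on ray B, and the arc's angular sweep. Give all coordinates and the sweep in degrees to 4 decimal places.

center=(11.6631,-8.0649) T_A=(11.5765,-25.2686) T_B=(-5.0634,-12.0893) sweep=76.1832

bisector direction at 51.6199° = (0.620876,0.783909)
center distance |VC| = r/sin(θ/2) = 17.203866/sin(51.9084°) = 21.859351
C = V + |VC|·bis = (11.6631,-8.0649)
T_A = V + ((C−V)·d_A)·d_A = V + 13.4855·d_A = (11.5765,-25.2686)
T_B = V + ((C−V)·d_B)·d_B = V + 13.4855·d_B = (-5.0634,-12.0893)
sweep = 180° − θ = 76.1832°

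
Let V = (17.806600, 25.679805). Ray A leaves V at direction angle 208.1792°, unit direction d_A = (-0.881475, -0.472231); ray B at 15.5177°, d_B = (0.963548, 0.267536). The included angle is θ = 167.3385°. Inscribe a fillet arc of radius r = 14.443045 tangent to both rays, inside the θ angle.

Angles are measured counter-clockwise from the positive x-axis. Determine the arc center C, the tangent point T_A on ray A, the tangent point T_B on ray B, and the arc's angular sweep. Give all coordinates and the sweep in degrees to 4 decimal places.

bisector direction at 291.8485° = (0.372153,-0.928171)
center distance |VC| = r/sin(θ/2) = 14.443045/sin(83.6693°) = 14.531660
C = V + |VC|·bis = (23.2146,12.1919)
T_A = V + ((C−V)·d_A)·d_A = V + 1.6024·d_A = (16.3941,24.9231)
T_B = V + ((C−V)·d_B)·d_B = V + 1.6024·d_B = (19.3506,26.1085)
sweep = 180° − θ = 12.6615°

center=(23.2146,12.1919) T_A=(16.3941,24.9231) T_B=(19.3506,26.1085) sweep=12.6615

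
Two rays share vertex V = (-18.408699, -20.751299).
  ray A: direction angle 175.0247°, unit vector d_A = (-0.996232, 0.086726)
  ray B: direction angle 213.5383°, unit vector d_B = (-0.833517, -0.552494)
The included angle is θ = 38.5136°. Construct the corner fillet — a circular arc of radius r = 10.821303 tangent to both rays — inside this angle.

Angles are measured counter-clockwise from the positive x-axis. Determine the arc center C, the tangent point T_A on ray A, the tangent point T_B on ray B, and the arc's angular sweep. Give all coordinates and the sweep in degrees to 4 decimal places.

bisector direction at 194.2815° = (-0.969095,-0.246686)
center distance |VC| = r/sin(θ/2) = 10.821303/sin(19.2568°) = 32.811446
C = V + |VC|·bis = (-50.2061,-28.8454)
T_A = V + ((C−V)·d_A)·d_A = V + 30.9756·d_A = (-49.2676,-18.0649)
T_B = V + ((C−V)·d_B)·d_B = V + 30.9756·d_B = (-44.2274,-37.8652)
sweep = 180° − θ = 141.4864°

center=(-50.2061,-28.8454) T_A=(-49.2676,-18.0649) T_B=(-44.2274,-37.8652) sweep=141.4864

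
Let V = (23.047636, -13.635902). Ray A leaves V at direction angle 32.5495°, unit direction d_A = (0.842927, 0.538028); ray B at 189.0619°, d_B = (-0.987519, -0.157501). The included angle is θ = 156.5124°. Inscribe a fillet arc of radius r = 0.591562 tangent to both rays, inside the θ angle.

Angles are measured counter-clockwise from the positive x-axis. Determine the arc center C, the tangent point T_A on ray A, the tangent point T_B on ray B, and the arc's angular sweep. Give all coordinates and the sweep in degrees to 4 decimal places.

bisector direction at 110.8057° = (-0.355200,0.934790)
center distance |VC| = r/sin(θ/2) = 0.591562/sin(78.2562°) = 0.604210
C = V + |VC|·bis = (22.8330,-13.0711)
T_A = V + ((C−V)·d_A)·d_A = V + 0.1230·d_A = (23.1513,-13.5697)
T_B = V + ((C−V)·d_B)·d_B = V + 0.1230·d_B = (22.9262,-13.6553)
sweep = 180° − θ = 23.4876°

center=(22.8330,-13.0711) T_A=(23.1513,-13.5697) T_B=(22.9262,-13.6553) sweep=23.4876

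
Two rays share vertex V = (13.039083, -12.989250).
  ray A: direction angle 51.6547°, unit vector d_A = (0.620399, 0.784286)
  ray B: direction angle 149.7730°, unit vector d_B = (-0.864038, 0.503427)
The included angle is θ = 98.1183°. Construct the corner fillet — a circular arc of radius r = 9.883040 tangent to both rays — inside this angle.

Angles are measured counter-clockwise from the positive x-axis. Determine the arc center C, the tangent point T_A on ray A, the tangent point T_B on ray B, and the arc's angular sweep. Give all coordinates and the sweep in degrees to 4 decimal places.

bisector direction at 100.7139° = (-0.185904,0.982568)
center distance |VC| = r/sin(θ/2) = 9.883040/sin(49.0592°) = 13.083422
C = V + |VC|·bis = (10.6068,-0.1339)
T_A = V + ((C−V)·d_A)·d_A = V + 8.5733·d_A = (18.3580,-6.2653)
T_B = V + ((C−V)·d_B)·d_B = V + 8.5733·d_B = (5.6314,-8.6732)
sweep = 180° − θ = 81.8817°

center=(10.6068,-0.1339) T_A=(18.3580,-6.2653) T_B=(5.6314,-8.6732) sweep=81.8817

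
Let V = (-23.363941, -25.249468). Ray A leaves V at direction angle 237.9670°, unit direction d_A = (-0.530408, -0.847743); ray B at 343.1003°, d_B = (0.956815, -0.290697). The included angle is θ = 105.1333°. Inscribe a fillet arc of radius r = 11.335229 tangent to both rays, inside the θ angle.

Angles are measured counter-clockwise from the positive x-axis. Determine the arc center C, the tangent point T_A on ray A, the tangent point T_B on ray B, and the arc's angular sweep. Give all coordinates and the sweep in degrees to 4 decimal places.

center=(-18.3569,-38.6175) T_A=(-27.9662,-32.6052) T_B=(-15.0618,-27.7718) sweep=74.8667

bisector direction at 290.5337° = (0.350757,-0.936466)
center distance |VC| = r/sin(θ/2) = 11.335229/sin(52.5667°) = 14.275011
C = V + |VC|·bis = (-18.3569,-38.6175)
T_A = V + ((C−V)·d_A)·d_A = V + 8.6769·d_A = (-27.9662,-32.6052)
T_B = V + ((C−V)·d_B)·d_B = V + 8.6769·d_B = (-15.0618,-27.7718)
sweep = 180° − θ = 74.8667°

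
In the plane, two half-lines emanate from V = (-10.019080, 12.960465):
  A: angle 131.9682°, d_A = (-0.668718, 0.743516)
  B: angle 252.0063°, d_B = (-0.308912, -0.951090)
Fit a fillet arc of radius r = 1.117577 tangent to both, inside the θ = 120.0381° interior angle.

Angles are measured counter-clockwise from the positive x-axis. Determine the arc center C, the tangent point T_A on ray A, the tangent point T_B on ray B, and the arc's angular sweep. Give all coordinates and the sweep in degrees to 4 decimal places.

center=(-11.2812,12.6925) T_A=(-10.4502,13.4398) T_B=(-10.2182,12.3473) sweep=59.9619

bisector direction at 191.9872° = (-0.978194,-0.207694)
center distance |VC| = r/sin(θ/2) = 1.117577/sin(60.0191°) = 1.290219
C = V + |VC|·bis = (-11.2812,12.6925)
T_A = V + ((C−V)·d_A)·d_A = V + 0.6447·d_A = (-10.4502,13.4398)
T_B = V + ((C−V)·d_B)·d_B = V + 0.6447·d_B = (-10.2182,12.3473)
sweep = 180° − θ = 59.9619°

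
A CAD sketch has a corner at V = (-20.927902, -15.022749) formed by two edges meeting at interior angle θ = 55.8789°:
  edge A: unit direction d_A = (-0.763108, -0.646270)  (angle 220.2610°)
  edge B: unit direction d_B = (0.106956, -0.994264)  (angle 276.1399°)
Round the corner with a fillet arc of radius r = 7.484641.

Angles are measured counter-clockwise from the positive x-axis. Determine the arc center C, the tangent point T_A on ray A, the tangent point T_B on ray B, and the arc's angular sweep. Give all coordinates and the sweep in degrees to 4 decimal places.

bisector direction at 248.2004° = (-0.371361,-0.928489)
center distance |VC| = r/sin(θ/2) = 7.484641/sin(27.9395°) = 15.974452
C = V + |VC|·bis = (-26.8602,-29.8548)
T_A = V + ((C−V)·d_A)·d_A = V + 14.1125·d_A = (-31.6973,-24.1433)
T_B = V + ((C−V)·d_B)·d_B = V + 14.1125·d_B = (-19.4185,-29.0543)
sweep = 180° − θ = 124.1211°

center=(-26.8602,-29.8548) T_A=(-31.6973,-24.1433) T_B=(-19.4185,-29.0543) sweep=124.1211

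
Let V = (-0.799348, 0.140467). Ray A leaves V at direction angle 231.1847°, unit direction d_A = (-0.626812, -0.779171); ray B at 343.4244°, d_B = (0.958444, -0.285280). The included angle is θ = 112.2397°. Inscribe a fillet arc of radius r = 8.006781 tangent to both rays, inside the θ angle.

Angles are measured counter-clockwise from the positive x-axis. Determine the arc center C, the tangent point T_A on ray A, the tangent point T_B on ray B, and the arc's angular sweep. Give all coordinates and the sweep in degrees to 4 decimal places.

bisector direction at 287.3045° = (0.297451,-0.954737)
center distance |VC| = r/sin(θ/2) = 8.006781/sin(56.1198°) = 9.644337
C = V + |VC|·bis = (2.0694,-9.0673)
T_A = V + ((C−V)·d_A)·d_A = V + 5.3763·d_A = (-4.1693,-4.0486)
T_B = V + ((C−V)·d_B)·d_B = V + 5.3763·d_B = (4.3535,-1.3933)
sweep = 180° − θ = 67.7603°

center=(2.0694,-9.0673) T_A=(-4.1693,-4.0486) T_B=(4.3535,-1.3933) sweep=67.7603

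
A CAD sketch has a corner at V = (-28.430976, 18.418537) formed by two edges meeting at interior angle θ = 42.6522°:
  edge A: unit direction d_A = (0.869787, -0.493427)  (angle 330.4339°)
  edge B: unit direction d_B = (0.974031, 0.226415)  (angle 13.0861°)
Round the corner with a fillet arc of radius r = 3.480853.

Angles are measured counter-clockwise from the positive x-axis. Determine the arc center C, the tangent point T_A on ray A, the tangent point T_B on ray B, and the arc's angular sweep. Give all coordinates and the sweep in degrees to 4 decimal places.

bisector direction at 351.7600° = (0.989676,-0.143320)
center distance |VC| = r/sin(θ/2) = 3.480853/sin(21.3261°) = 9.571313
C = V + |VC|·bis = (-18.9585,17.0468)
T_A = V + ((C−V)·d_A)·d_A = V + 8.9159·d_A = (-20.6760,14.0192)
T_B = V + ((C−V)·d_B)·d_B = V + 8.9159·d_B = (-19.7466,20.4372)
sweep = 180° − θ = 137.3478°

center=(-18.9585,17.0468) T_A=(-20.6760,14.0192) T_B=(-19.7466,20.4372) sweep=137.3478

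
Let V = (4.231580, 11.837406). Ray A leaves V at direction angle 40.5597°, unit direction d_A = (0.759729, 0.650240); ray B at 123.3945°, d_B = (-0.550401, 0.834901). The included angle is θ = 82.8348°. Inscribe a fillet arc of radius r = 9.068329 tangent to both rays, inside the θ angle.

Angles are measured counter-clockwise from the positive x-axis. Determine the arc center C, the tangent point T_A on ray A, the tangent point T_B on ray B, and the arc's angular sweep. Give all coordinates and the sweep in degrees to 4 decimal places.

center=(6.1448,25.4112) T_A=(12.0414,18.5217) T_B=(-1.4264,20.4199) sweep=97.1652

bisector direction at 81.9771° = (0.139569,0.990212)
center distance |VC| = r/sin(θ/2) = 9.068329/sin(41.4174°) = 13.707915
C = V + |VC|·bis = (6.1448,25.4112)
T_A = V + ((C−V)·d_A)·d_A = V + 10.2797·d_A = (12.0414,18.5217)
T_B = V + ((C−V)·d_B)·d_B = V + 10.2797·d_B = (-1.4264,20.4199)
sweep = 180° − θ = 97.1652°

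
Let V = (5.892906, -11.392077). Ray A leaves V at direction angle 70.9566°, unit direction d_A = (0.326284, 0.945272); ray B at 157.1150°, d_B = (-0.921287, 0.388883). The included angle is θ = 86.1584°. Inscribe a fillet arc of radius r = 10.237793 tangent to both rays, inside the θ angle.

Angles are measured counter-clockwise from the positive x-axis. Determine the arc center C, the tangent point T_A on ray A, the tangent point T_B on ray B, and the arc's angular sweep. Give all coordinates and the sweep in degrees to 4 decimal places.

bisector direction at 114.0358° = (-0.407307,0.913291)
center distance |VC| = r/sin(θ/2) = 10.237793/sin(43.0792°) = 14.989258
C = V + |VC|·bis = (-0.2123,2.2975)
T_A = V + ((C−V)·d_A)·d_A = V + 10.9483·d_A = (9.4652,-1.0430)
T_B = V + ((C−V)·d_B)·d_B = V + 10.9483·d_B = (-4.1936,-7.1345)
sweep = 180° − θ = 93.8416°

center=(-0.2123,2.2975) T_A=(9.4652,-1.0430) T_B=(-4.1936,-7.1345) sweep=93.8416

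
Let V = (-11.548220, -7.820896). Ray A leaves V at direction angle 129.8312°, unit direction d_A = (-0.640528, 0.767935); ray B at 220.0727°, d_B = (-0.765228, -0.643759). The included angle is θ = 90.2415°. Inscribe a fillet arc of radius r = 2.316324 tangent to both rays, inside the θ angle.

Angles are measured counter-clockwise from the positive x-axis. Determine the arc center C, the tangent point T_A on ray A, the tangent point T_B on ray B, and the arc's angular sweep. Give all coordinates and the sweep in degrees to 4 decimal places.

center=(-14.8044,-7.5333) T_A=(-13.0256,-6.0496) T_B=(-13.3133,-9.3058) sweep=89.7585

bisector direction at 174.9520° = (-0.996121,0.087991)
center distance |VC| = r/sin(θ/2) = 2.316324/sin(45.1208°) = 3.268895
C = V + |VC|·bis = (-14.8044,-7.5333)
T_A = V + ((C−V)·d_A)·d_A = V + 2.3066·d_A = (-13.0256,-6.0496)
T_B = V + ((C−V)·d_B)·d_B = V + 2.3066·d_B = (-13.3133,-9.3058)
sweep = 180° − θ = 89.7585°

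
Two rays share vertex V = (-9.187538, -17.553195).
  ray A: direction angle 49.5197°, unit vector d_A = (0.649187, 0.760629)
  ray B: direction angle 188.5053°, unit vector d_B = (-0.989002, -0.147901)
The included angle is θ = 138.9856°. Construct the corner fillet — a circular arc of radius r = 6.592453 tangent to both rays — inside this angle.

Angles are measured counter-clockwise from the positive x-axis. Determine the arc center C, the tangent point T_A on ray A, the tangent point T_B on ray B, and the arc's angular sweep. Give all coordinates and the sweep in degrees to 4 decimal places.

bisector direction at 119.0125° = (-0.485000,0.874514)
center distance |VC| = r/sin(θ/2) = 6.592453/sin(69.4928°) = 7.038495
C = V + |VC|·bis = (-12.6012,-11.3979)
T_A = V + ((C−V)·d_A)·d_A = V + 2.4658·d_A = (-7.5868,-15.6777)
T_B = V + ((C−V)·d_B)·d_B = V + 2.4658·d_B = (-11.6262,-17.9179)
sweep = 180° − θ = 41.0144°

center=(-12.6012,-11.3979) T_A=(-7.5868,-15.6777) T_B=(-11.6262,-17.9179) sweep=41.0144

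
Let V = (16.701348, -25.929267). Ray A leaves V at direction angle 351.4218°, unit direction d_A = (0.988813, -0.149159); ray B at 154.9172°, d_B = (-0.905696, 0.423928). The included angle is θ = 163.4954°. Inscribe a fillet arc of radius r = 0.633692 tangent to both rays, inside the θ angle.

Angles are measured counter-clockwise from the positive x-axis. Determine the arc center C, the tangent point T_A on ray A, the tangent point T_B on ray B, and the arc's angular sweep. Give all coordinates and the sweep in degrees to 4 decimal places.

bisector direction at 73.1695° = (0.289541,0.957166)
center distance |VC| = r/sin(θ/2) = 0.633692/sin(81.7477°) = 0.640322
C = V + |VC|·bis = (16.8867,-25.3164)
T_A = V + ((C−V)·d_A)·d_A = V + 0.0919·d_A = (16.7922,-25.9430)
T_B = V + ((C−V)·d_B)·d_B = V + 0.0919·d_B = (16.6181,-25.8903)
sweep = 180° − θ = 16.5046°

center=(16.8867,-25.3164) T_A=(16.7922,-25.9430) T_B=(16.6181,-25.8903) sweep=16.5046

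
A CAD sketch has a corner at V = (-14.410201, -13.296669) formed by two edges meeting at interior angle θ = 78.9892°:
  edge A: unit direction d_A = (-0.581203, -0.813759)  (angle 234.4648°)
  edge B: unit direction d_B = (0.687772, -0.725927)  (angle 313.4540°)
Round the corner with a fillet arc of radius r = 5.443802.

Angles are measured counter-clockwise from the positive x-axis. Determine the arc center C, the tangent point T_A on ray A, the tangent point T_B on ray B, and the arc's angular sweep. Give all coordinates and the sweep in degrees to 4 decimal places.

bisector direction at 273.9594° = (0.069050,-0.997613)
center distance |VC| = r/sin(θ/2) = 5.443802/sin(39.4946°) = 8.559363
C = V + |VC|·bis = (-13.8192,-21.8356)
T_A = V + ((C−V)·d_A)·d_A = V + 6.6051·d_A = (-18.2491,-18.6716)
T_B = V + ((C−V)·d_B)·d_B = V + 6.6051·d_B = (-9.8674,-18.0915)
sweep = 180° − θ = 101.0108°

center=(-13.8192,-21.8356) T_A=(-18.2491,-18.6716) T_B=(-9.8674,-18.0915) sweep=101.0108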